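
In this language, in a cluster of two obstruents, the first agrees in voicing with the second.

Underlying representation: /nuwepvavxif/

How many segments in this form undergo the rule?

/p/ before /v/ (voiced) → [b]
/v/ before /x/ (voiceless) → [f]
2 segments change.

2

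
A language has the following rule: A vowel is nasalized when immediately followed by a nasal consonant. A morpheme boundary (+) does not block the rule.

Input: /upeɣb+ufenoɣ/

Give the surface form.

[upeɣb+ufẽnoɣ]

/e/ before nasal /n/ → [ẽ]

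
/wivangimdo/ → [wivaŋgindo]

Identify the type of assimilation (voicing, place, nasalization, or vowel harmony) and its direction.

/n/→[ŋ] /m/→[n].
Each target copies a feature from the following segment, so the direction is regressive.

place assimilation, regressive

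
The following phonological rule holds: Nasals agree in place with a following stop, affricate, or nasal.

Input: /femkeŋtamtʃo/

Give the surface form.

/m/ before /k/ (velar) → [ŋ]
/ŋ/ before /t/ (alveolar) → [n]
/m/ before /tʃ/ (palatal) → [ɲ]

[feŋkentaɲtʃo]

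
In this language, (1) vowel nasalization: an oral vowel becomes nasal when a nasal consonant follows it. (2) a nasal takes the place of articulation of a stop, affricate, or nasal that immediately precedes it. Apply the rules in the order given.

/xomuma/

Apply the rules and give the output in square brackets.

Rule 1: /o/ before nasal /m/ → [õ]
Rule 1: /u/ before nasal /m/ → [ũ]
After rule 1: xõmũma
Rule 2: no segment meets the rule's conditions; no change.

[xõmũma]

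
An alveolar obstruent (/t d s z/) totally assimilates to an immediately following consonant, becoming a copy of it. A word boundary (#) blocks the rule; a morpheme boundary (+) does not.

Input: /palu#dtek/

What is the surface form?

/d/ before /t/ → [t] (total assimilation)

[palu#ttek]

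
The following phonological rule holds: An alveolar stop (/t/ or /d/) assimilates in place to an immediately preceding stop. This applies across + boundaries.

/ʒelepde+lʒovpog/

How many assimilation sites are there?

1

/d/ after /p/ (labial) → [b]
1 segment changes.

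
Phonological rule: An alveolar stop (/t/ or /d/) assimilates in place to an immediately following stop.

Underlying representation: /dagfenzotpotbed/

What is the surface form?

/t/ before /p/ (labial) → [p]
/t/ before /b/ (labial) → [p]

[dagfenzoppopbed]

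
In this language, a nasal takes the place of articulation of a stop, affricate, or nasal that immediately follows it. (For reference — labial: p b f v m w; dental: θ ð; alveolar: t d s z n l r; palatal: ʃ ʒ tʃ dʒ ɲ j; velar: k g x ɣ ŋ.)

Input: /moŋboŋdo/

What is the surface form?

[mombondo]

/ŋ/ before /b/ (labial) → [m]
/ŋ/ before /d/ (alveolar) → [n]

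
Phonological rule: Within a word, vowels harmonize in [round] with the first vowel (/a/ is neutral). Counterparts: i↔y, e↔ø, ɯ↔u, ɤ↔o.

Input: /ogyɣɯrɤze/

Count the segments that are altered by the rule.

/ɯ/ harmonizes with /o/ ([+round]) → [u]
/ɤ/ harmonizes with /o/ ([+round]) → [o]
/e/ harmonizes with /o/ ([+round]) → [ø]
3 segments change.

3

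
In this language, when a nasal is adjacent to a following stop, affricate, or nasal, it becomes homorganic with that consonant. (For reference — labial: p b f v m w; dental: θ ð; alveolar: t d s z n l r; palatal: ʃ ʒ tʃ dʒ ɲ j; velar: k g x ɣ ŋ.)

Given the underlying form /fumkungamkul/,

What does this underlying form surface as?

[fuŋkuŋgaŋkul]

/m/ before /k/ (velar) → [ŋ]
/n/ before /g/ (velar) → [ŋ]
/m/ before /k/ (velar) → [ŋ]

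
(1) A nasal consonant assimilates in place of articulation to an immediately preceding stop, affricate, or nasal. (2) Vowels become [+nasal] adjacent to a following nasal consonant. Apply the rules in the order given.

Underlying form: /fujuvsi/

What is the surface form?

Rule 1: no segment meets the rule's conditions; no change.
After rule 1: fujuvsi
Rule 2: no segment meets the rule's conditions; no change.

[fujuvsi]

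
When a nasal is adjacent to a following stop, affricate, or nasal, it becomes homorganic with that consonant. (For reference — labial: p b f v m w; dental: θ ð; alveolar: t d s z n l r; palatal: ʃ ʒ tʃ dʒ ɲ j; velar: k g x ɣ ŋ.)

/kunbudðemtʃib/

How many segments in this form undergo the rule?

2

/n/ before /b/ (labial) → [m]
/m/ before /tʃ/ (palatal) → [ɲ]
2 segments change.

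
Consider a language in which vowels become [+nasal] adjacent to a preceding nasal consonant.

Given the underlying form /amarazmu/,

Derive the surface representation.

[amãrazmũ]

/a/ after nasal /m/ → [ã]
/u/ after nasal /m/ → [ũ]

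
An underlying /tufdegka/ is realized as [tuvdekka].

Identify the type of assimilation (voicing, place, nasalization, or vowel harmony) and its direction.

/f/→[v] /g/→[k].
Each target copies a feature from the following segment, so the direction is regressive.

voicing assimilation, regressive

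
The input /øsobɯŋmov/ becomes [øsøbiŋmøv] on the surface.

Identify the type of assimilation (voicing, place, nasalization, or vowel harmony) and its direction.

/o/→[ø] /ɯ/→[i] /o/→[ø].
Vowels agree with the first vowel, so the harmony is progressive.

vowel harmony, progressive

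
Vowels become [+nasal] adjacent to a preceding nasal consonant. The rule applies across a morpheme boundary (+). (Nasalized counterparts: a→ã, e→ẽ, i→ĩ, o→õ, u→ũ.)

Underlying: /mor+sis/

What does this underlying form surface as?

/o/ after nasal /m/ → [õ]

[mõr+sis]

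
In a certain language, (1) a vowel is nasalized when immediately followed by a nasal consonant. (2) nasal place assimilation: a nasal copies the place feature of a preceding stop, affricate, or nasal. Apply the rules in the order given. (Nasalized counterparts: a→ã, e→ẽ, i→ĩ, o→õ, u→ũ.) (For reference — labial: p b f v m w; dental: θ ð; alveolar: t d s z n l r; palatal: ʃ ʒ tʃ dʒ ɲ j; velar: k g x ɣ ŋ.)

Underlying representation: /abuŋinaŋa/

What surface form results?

[abũŋĩnãŋa]

Rule 1: /u/ before nasal /ŋ/ → [ũ]
Rule 1: /i/ before nasal /n/ → [ĩ]
Rule 1: /a/ before nasal /ŋ/ → [ã]
After rule 1: abũŋĩnãŋa
Rule 2: no segment meets the rule's conditions; no change.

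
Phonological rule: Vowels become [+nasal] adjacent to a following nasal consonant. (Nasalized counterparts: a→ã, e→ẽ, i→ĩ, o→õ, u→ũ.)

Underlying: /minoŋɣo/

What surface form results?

/i/ before nasal /n/ → [ĩ]
/o/ before nasal /ŋ/ → [õ]

[mĩnõŋɣo]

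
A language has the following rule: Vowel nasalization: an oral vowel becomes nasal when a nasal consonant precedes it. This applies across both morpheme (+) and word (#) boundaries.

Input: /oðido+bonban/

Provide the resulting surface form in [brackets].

no segment meets the rule's conditions; no change.

[oðido+bonban]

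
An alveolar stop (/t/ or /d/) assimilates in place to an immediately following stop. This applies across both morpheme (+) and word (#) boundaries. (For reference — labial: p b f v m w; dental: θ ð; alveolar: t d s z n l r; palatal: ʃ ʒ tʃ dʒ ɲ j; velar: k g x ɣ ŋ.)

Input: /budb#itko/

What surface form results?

[bubb#ikko]

/d/ before /b/ (labial) → [b]
/t/ before /k/ (velar) → [k]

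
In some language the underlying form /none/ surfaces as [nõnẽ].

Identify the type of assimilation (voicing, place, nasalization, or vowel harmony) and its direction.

/o/→[õ] /e/→[ẽ].
Each target copies a feature from the preceding segment, so the direction is progressive.

nasalization, progressive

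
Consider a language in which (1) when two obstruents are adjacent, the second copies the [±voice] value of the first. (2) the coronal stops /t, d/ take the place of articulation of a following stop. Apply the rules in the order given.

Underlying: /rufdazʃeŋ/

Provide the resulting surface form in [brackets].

Rule 1: /d/ after /f/ (voiceless) → [t]
Rule 1: /ʃ/ after /z/ (voiced) → [ʒ]
After rule 1: ruftazʒeŋ
Rule 2: no segment meets the rule's conditions; no change.

[ruftazʒeŋ]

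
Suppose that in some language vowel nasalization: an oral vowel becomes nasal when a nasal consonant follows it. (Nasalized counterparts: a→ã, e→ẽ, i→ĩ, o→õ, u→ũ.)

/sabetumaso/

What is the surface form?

/u/ before nasal /m/ → [ũ]

[sabetũmaso]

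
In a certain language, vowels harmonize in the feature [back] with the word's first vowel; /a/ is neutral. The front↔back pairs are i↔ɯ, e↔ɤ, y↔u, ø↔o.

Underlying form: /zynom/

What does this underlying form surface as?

/o/ harmonizes with /y/ ([-back]) → [ø]

[zynøm]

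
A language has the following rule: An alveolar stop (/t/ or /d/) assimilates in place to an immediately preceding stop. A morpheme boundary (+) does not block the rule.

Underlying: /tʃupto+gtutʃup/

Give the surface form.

/t/ after /p/ (labial) → [p]
/t/ after /g/ (velar) → [k]

[tʃuppo+gkutʃup]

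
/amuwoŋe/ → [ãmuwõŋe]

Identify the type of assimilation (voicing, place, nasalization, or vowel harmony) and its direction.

nasalization, regressive

/a/→[ã] /o/→[õ].
Each target copies a feature from the following segment, so the direction is regressive.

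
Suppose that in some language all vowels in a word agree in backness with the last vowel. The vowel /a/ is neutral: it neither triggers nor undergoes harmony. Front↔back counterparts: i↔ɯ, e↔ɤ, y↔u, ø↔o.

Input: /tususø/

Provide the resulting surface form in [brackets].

/u/ harmonizes with /ø/ ([-back]) → [y]
/u/ harmonizes with /ø/ ([-back]) → [y]

[tysysø]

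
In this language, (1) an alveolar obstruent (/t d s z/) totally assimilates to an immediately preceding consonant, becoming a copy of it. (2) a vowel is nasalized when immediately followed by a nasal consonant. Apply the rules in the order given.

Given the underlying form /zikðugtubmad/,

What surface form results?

[zikðuggubmad]

Rule 1: /t/ after /g/ → [g] (total assimilation)
After rule 1: zikðuggubmad
Rule 2: no segment meets the rule's conditions; no change.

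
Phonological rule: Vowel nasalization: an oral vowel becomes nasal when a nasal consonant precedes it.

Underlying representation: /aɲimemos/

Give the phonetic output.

/i/ after nasal /ɲ/ → [ĩ]
/e/ after nasal /m/ → [ẽ]
/o/ after nasal /m/ → [õ]

[aɲĩmẽmõs]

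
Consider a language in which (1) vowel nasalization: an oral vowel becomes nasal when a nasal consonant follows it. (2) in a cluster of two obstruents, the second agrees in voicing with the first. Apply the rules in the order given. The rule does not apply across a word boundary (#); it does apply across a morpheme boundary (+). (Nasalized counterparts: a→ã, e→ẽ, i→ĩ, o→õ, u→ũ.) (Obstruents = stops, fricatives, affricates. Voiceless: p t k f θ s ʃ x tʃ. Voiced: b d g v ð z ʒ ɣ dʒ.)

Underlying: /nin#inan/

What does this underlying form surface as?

Rule 1: /i/ before nasal /n/ → [ĩ]
Rule 1: /i/ before nasal /n/ → [ĩ]
Rule 1: /a/ before nasal /n/ → [ã]
After rule 1: nĩn#ĩnãn
Rule 2: no segment meets the rule's conditions; no change.

[nĩn#ĩnãn]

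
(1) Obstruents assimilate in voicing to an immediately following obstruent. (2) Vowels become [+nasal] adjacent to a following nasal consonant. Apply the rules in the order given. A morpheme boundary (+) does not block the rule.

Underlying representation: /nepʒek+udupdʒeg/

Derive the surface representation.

[nebʒek+udubdʒeg]

Rule 1: /p/ before /ʒ/ (voiced) → [b]
Rule 1: /p/ before /dʒ/ (voiced) → [b]
After rule 1: nebʒek+udubdʒeg
Rule 2: no segment meets the rule's conditions; no change.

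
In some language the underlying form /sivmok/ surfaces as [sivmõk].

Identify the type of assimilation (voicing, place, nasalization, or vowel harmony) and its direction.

/o/→[õ].
Each target copies a feature from the preceding segment, so the direction is progressive.

nasalization, progressive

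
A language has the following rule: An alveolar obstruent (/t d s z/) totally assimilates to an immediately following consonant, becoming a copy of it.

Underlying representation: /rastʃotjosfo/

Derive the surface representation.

/s/ before /tʃ/ → [tʃ] (total assimilation)
/t/ before /j/ → [j] (total assimilation)
/s/ before /f/ → [f] (total assimilation)

[ratʃtʃojjoffo]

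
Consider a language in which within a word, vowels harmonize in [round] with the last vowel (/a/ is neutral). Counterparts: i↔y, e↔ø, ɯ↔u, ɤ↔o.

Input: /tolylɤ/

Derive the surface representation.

/o/ harmonizes with /ɤ/ ([-round]) → [ɤ]
/y/ harmonizes with /ɤ/ ([-round]) → [i]

[tɤlilɤ]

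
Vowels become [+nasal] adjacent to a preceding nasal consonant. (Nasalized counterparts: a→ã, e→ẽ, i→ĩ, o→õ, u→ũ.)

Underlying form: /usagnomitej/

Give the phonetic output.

[usagnõmĩtej]

/o/ after nasal /n/ → [õ]
/i/ after nasal /m/ → [ĩ]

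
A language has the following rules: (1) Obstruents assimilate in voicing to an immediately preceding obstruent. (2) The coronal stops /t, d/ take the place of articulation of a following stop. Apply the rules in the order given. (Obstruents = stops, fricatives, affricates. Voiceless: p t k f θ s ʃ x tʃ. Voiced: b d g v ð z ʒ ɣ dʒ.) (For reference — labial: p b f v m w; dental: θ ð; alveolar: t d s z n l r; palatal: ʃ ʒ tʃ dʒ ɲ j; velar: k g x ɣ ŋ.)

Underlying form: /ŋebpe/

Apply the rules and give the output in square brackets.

Rule 1: /p/ after /b/ (voiced) → [b]
After rule 1: ŋebbe
Rule 2: no segment meets the rule's conditions; no change.

[ŋebbe]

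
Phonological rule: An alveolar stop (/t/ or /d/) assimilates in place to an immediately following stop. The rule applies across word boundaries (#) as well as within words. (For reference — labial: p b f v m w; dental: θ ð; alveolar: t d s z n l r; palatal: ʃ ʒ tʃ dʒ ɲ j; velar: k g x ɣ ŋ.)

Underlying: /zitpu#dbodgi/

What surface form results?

/t/ before /p/ (labial) → [p]
/d/ before /b/ (labial) → [b]
/d/ before /g/ (velar) → [g]

[zippu#bboggi]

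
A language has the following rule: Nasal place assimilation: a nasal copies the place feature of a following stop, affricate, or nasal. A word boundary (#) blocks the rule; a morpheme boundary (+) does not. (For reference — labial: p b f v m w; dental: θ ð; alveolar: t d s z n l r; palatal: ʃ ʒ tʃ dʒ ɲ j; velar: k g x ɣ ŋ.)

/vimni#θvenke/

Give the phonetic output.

[vinni#θveŋke]

/m/ before /n/ (alveolar) → [n]
/n/ before /k/ (velar) → [ŋ]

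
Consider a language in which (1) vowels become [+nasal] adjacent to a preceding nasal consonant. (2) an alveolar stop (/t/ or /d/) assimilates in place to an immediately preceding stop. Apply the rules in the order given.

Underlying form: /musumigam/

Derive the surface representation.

[mũsumĩgam]

Rule 1: /u/ after nasal /m/ → [ũ]
Rule 1: /i/ after nasal /m/ → [ĩ]
After rule 1: mũsumĩgam
Rule 2: no segment meets the rule's conditions; no change.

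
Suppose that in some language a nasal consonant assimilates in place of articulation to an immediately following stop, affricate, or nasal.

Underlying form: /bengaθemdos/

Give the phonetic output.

[beŋgaθendos]

/n/ before /g/ (velar) → [ŋ]
/m/ before /d/ (alveolar) → [n]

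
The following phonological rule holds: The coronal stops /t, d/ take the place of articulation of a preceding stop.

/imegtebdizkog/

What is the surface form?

/t/ after /g/ (velar) → [k]
/d/ after /b/ (labial) → [b]

[imegkebbizkog]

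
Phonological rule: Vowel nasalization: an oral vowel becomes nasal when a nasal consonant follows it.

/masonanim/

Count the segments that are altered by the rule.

3

/o/ before nasal /n/ → [õ]
/a/ before nasal /n/ → [ã]
/i/ before nasal /m/ → [ĩ]
3 segments change.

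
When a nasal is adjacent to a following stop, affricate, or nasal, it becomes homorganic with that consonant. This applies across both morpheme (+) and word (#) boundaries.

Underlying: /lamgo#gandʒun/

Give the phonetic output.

[laŋgo#gaɲdʒun]

/m/ before /g/ (velar) → [ŋ]
/n/ before /dʒ/ (palatal) → [ɲ]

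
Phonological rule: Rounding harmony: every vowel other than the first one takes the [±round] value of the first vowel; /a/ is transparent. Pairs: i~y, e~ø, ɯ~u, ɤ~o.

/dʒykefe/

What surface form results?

/e/ harmonizes with /y/ ([+round]) → [ø]
/e/ harmonizes with /y/ ([+round]) → [ø]

[dʒykøfø]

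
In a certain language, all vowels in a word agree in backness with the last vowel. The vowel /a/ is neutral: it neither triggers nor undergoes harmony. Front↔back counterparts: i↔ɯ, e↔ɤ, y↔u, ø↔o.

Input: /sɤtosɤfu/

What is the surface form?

[sɤtosɤfu]

no segment meets the rule's conditions; no change.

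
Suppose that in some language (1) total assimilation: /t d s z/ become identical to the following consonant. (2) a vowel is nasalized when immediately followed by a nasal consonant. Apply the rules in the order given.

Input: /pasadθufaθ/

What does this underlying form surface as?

Rule 1: /d/ before /θ/ → [θ] (total assimilation)
After rule 1: pasaθθufaθ
Rule 2: no segment meets the rule's conditions; no change.

[pasaθθufaθ]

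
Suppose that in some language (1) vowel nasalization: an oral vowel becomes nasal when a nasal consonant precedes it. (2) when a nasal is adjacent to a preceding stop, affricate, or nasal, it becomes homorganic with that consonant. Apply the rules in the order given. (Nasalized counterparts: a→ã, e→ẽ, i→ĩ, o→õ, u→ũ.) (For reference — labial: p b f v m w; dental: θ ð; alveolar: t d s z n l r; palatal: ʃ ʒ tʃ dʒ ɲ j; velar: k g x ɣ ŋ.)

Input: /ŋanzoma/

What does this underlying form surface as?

Rule 1: /a/ after nasal /ŋ/ → [ã]
Rule 1: /a/ after nasal /m/ → [ã]
After rule 1: ŋãnzomã
Rule 2: no segment meets the rule's conditions; no change.

[ŋãnzomã]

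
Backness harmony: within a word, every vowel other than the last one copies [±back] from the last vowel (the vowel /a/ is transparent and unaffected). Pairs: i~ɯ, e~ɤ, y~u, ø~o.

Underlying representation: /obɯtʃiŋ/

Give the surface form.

[øbitʃiŋ]

/o/ harmonizes with /i/ ([-back]) → [ø]
/ɯ/ harmonizes with /i/ ([-back]) → [i]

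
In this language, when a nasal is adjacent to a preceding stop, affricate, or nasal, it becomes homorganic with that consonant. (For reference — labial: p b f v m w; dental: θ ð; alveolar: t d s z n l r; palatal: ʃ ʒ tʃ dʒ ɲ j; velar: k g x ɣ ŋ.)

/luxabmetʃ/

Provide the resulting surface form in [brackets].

no segment meets the rule's conditions; no change.

[luxabmetʃ]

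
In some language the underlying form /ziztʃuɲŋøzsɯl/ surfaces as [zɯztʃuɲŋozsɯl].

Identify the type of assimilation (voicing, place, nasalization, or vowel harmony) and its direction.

/i/→[ɯ] /ø/→[o].
Vowels agree with the last vowel, so the harmony is regressive.

vowel harmony, regressive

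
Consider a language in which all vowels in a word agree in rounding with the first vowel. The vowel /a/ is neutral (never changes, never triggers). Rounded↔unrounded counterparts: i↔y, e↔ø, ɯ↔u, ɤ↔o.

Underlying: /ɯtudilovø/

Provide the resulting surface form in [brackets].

[ɯtɯdilɤve]

/u/ harmonizes with /ɯ/ ([-round]) → [ɯ]
/o/ harmonizes with /ɯ/ ([-round]) → [ɤ]
/ø/ harmonizes with /ɯ/ ([-round]) → [e]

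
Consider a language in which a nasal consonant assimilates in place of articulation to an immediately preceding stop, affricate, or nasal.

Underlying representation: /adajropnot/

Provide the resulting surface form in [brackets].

/n/ after /p/ (labial) → [m]

[adajropmot]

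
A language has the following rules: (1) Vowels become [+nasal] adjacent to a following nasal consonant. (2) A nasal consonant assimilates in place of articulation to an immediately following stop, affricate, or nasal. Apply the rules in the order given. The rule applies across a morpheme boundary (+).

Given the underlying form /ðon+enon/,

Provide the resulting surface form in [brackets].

Rule 1: /o/ before nasal /n/ → [õ]
Rule 1: /e/ before nasal /n/ → [ẽ]
Rule 1: /o/ before nasal /n/ → [õ]
After rule 1: ðõn+ẽnõn
Rule 2: no segment meets the rule's conditions; no change.

[ðõn+ẽnõn]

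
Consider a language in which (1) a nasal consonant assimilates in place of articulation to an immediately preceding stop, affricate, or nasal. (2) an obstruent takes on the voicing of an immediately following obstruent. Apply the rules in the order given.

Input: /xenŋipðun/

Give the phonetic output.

[xennibðun]

Rule 1: /ŋ/ after /n/ (alveolar) → [n]
After rule 1: xennipðun
Rule 2: /p/ before /ð/ (voiced) → [b]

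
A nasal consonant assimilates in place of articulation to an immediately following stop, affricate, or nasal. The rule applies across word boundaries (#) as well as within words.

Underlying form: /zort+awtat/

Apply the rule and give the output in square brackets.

[zort+awtat]

no segment meets the rule's conditions; no change.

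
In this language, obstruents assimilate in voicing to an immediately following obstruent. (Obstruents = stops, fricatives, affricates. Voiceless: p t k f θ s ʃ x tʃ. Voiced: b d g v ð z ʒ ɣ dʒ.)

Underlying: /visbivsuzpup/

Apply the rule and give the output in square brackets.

[vizbifsuspup]

/s/ before /b/ (voiced) → [z]
/v/ before /s/ (voiceless) → [f]
/z/ before /p/ (voiceless) → [s]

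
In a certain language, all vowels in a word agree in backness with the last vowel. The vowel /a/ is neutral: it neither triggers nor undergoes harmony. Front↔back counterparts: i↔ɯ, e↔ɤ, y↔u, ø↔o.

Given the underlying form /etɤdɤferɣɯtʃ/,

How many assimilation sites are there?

/e/ harmonizes with /ɯ/ ([+back]) → [ɤ]
/e/ harmonizes with /ɯ/ ([+back]) → [ɤ]
2 segments change.

2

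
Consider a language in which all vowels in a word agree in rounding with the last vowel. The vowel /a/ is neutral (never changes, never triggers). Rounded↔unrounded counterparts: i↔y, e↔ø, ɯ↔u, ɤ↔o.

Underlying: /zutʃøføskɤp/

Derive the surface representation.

[zɯtʃefeskɤp]

/u/ harmonizes with /ɤ/ ([-round]) → [ɯ]
/ø/ harmonizes with /ɤ/ ([-round]) → [e]
/ø/ harmonizes with /ɤ/ ([-round]) → [e]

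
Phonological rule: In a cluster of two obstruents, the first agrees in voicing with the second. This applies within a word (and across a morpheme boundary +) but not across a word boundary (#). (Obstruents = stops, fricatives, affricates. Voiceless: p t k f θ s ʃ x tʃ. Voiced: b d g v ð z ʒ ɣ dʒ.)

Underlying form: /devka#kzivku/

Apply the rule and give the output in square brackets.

[defka#gzifku]

/v/ before /k/ (voiceless) → [f]
/k/ before /z/ (voiced) → [g]
/v/ before /k/ (voiceless) → [f]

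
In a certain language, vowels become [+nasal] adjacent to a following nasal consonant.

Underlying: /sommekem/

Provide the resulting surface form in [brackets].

[sõmmekẽm]

/o/ before nasal /m/ → [õ]
/e/ before nasal /m/ → [ẽ]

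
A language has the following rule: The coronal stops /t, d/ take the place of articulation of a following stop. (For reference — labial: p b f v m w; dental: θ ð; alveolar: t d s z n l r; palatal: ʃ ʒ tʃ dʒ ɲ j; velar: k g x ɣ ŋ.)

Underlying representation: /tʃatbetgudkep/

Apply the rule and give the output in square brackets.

[tʃapbekgugkep]

/t/ before /b/ (labial) → [p]
/t/ before /g/ (velar) → [k]
/d/ before /k/ (velar) → [g]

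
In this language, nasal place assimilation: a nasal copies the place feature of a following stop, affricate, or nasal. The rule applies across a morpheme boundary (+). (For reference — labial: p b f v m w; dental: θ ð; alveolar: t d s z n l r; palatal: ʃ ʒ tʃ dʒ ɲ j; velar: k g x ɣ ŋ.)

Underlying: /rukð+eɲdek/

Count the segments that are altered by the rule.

/ɲ/ before /d/ (alveolar) → [n]
1 segment changes.

1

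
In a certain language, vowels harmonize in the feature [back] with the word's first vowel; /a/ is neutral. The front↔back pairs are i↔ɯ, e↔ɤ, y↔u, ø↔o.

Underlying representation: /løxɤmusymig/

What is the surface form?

/ɤ/ harmonizes with /ø/ ([-back]) → [e]
/u/ harmonizes with /ø/ ([-back]) → [y]

[løxemysymig]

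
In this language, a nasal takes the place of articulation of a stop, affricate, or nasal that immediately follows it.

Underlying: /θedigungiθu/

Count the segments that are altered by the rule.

1

/n/ before /g/ (velar) → [ŋ]
1 segment changes.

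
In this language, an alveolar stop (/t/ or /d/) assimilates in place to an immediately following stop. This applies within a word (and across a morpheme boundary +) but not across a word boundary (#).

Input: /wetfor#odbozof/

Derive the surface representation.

[wetfor#obbozof]

/d/ before /b/ (labial) → [b]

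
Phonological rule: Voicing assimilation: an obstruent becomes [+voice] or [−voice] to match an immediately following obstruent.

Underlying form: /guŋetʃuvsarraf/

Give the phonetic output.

[guŋetʃufsarraf]

/v/ before /s/ (voiceless) → [f]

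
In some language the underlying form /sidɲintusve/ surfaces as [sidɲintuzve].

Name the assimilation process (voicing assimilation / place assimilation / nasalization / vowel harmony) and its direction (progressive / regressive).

/s/→[z].
Each target copies a feature from the following segment, so the direction is regressive.

voicing assimilation, regressive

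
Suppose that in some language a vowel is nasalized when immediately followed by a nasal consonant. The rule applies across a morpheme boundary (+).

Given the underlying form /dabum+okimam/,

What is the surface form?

/u/ before nasal /m/ → [ũ]
/i/ before nasal /m/ → [ĩ]
/a/ before nasal /m/ → [ã]

[dabũm+okĩmãm]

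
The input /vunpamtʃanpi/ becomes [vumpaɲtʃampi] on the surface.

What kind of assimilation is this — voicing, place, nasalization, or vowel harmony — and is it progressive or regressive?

place assimilation, regressive

/n/→[m] /m/→[ɲ] /n/→[m].
Each target copies a feature from the following segment, so the direction is regressive.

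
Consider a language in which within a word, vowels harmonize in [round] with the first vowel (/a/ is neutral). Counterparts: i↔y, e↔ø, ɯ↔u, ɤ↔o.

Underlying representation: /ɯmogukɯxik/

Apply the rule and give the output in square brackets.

[ɯmɤgɯkɯxik]

/o/ harmonizes with /ɯ/ ([-round]) → [ɤ]
/u/ harmonizes with /ɯ/ ([-round]) → [ɯ]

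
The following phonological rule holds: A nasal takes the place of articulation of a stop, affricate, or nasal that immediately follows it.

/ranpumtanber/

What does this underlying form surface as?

[rampuntamber]

/n/ before /p/ (labial) → [m]
/m/ before /t/ (alveolar) → [n]
/n/ before /b/ (labial) → [m]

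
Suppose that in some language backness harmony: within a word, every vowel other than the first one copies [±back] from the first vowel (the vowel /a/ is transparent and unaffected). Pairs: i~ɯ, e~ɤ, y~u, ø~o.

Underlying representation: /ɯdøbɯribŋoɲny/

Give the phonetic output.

[ɯdobɯrɯbŋoɲnu]

/ø/ harmonizes with /ɯ/ ([+back]) → [o]
/i/ harmonizes with /ɯ/ ([+back]) → [ɯ]
/y/ harmonizes with /ɯ/ ([+back]) → [u]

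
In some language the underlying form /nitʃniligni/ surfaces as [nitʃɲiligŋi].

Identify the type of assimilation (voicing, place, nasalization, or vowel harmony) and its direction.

place assimilation, progressive

/n/→[ɲ] /n/→[ŋ].
Each target copies a feature from the preceding segment, so the direction is progressive.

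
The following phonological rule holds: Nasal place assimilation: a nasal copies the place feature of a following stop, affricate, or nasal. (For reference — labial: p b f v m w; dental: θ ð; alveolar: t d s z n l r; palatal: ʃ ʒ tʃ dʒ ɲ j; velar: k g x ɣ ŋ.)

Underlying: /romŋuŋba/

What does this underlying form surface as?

[roŋŋumba]

/m/ before /ŋ/ (velar) → [ŋ]
/ŋ/ before /b/ (labial) → [m]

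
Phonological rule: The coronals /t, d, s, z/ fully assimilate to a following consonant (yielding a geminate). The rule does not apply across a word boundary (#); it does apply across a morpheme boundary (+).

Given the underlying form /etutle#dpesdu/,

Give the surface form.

[etulle#ppeddu]

/t/ before /l/ → [l] (total assimilation)
/d/ before /p/ → [p] (total assimilation)
/s/ before /d/ → [d] (total assimilation)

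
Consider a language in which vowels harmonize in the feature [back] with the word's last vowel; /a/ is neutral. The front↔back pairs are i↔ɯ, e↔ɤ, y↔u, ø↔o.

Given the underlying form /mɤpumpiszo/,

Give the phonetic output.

[mɤpumpɯszo]

/i/ harmonizes with /o/ ([+back]) → [ɯ]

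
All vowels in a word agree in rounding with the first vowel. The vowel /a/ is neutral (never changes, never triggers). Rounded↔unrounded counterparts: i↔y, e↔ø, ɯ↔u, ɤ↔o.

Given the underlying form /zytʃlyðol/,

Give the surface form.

[zytʃlyðol]

no segment meets the rule's conditions; no change.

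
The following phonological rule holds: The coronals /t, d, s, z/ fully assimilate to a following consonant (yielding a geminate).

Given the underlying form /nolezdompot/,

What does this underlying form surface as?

/z/ before /d/ → [d] (total assimilation)

[noleddompot]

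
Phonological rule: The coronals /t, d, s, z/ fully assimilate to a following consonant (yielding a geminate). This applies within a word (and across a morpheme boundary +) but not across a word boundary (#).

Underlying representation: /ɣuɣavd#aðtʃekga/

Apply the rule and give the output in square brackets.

[ɣuɣavd#aðtʃekga]

no segment meets the rule's conditions; no change.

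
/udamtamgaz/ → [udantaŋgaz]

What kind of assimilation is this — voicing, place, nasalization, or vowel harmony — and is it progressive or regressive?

/m/→[n] /m/→[ŋ].
Each target copies a feature from the following segment, so the direction is regressive.

place assimilation, regressive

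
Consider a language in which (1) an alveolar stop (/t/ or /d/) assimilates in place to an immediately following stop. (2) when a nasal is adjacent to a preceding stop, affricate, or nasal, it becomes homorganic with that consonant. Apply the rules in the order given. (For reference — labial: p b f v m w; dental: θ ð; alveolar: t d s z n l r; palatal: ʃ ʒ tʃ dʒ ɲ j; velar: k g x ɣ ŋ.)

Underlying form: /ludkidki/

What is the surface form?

Rule 1: /d/ before /k/ (velar) → [g]
Rule 1: /d/ before /k/ (velar) → [g]
After rule 1: lugkigki
Rule 2: no segment meets the rule's conditions; no change.

[lugkigki]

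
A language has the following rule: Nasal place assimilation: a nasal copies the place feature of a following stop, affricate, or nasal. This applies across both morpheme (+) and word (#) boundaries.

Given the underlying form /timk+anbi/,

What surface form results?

[tiŋk+ambi]

/m/ before /k/ (velar) → [ŋ]
/n/ before /b/ (labial) → [m]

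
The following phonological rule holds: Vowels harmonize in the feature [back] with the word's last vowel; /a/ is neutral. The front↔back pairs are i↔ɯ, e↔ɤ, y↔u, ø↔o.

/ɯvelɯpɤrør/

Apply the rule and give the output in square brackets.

[iveliperør]

/ɯ/ harmonizes with /ø/ ([-back]) → [i]
/ɯ/ harmonizes with /ø/ ([-back]) → [i]
/ɤ/ harmonizes with /ø/ ([-back]) → [e]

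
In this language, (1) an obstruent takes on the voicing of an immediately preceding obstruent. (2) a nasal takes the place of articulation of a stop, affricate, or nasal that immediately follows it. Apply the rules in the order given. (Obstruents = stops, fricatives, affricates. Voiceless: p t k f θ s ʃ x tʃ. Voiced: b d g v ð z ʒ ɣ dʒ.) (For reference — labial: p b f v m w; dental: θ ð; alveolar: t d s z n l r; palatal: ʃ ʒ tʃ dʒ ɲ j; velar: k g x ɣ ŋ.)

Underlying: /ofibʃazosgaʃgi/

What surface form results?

Rule 1: /ʃ/ after /b/ (voiced) → [ʒ]
Rule 1: /g/ after /s/ (voiceless) → [k]
Rule 1: /g/ after /ʃ/ (voiceless) → [k]
After rule 1: ofibʒazoskaʃki
Rule 2: no segment meets the rule's conditions; no change.

[ofibʒazoskaʃki]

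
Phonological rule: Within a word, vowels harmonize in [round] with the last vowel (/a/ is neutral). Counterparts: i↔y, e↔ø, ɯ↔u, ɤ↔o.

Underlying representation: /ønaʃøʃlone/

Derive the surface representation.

/ø/ harmonizes with /e/ ([-round]) → [e]
/ø/ harmonizes with /e/ ([-round]) → [e]
/o/ harmonizes with /e/ ([-round]) → [ɤ]

[enaʃeʃlɤne]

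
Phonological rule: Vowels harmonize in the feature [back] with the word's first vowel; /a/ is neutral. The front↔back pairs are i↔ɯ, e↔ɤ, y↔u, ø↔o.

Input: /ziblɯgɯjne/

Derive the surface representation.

[zibligijne]

/ɯ/ harmonizes with /i/ ([-back]) → [i]
/ɯ/ harmonizes with /i/ ([-back]) → [i]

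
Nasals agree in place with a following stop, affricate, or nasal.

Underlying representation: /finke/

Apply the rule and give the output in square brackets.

/n/ before /k/ (velar) → [ŋ]

[fiŋke]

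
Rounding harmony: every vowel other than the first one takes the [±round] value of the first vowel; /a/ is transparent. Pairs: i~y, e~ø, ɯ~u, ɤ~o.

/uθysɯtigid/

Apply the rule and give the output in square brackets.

/ɯ/ harmonizes with /u/ ([+round]) → [u]
/i/ harmonizes with /u/ ([+round]) → [y]
/i/ harmonizes with /u/ ([+round]) → [y]

[uθysutygyd]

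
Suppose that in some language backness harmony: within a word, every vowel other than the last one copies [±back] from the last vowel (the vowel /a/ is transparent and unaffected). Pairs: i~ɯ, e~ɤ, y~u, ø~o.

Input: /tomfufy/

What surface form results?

/o/ harmonizes with /y/ ([-back]) → [ø]
/u/ harmonizes with /y/ ([-back]) → [y]

[tømfyfy]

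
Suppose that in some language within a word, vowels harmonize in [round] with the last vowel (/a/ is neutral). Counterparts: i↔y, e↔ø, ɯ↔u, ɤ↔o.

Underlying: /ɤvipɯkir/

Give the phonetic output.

[ɤvipɯkir]

no segment meets the rule's conditions; no change.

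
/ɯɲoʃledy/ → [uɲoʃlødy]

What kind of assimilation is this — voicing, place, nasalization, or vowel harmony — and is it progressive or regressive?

/ɯ/→[u] /e/→[ø].
Vowels agree with the last vowel, so the harmony is regressive.

vowel harmony, regressive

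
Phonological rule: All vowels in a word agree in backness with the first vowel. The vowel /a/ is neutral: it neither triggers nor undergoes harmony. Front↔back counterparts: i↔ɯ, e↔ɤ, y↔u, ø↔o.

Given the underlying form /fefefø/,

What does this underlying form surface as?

no segment meets the rule's conditions; no change.

[fefefø]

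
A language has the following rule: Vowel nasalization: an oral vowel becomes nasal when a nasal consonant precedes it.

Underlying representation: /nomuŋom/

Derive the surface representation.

[nõmũŋõm]

/o/ after nasal /n/ → [õ]
/u/ after nasal /m/ → [ũ]
/o/ after nasal /ŋ/ → [õ]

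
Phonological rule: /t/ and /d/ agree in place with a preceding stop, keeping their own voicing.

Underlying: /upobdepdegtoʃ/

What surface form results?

[upobbepbegkoʃ]

/d/ after /b/ (labial) → [b]
/d/ after /p/ (labial) → [b]
/t/ after /g/ (velar) → [k]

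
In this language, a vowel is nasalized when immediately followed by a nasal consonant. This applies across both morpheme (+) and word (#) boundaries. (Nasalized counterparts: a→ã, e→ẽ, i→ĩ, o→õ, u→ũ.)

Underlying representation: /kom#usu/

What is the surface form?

/o/ before nasal /m/ → [õ]

[kõm#usu]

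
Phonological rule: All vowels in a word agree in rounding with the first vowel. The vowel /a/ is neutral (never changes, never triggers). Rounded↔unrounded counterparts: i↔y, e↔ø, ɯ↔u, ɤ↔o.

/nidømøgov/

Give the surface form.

[nidemegɤv]

/ø/ harmonizes with /i/ ([-round]) → [e]
/ø/ harmonizes with /i/ ([-round]) → [e]
/o/ harmonizes with /i/ ([-round]) → [ɤ]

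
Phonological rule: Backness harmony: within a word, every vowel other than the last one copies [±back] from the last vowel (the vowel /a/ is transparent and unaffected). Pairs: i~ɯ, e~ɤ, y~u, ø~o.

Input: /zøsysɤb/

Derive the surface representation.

/ø/ harmonizes with /ɤ/ ([+back]) → [o]
/y/ harmonizes with /ɤ/ ([+back]) → [u]

[zosusɤb]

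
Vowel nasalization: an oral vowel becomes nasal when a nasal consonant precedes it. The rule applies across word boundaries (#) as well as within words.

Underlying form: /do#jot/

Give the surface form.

[do#jot]

no segment meets the rule's conditions; no change.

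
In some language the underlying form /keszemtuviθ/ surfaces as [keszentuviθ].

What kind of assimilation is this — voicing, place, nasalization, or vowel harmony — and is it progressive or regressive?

place assimilation, regressive

/m/→[n].
Each target copies a feature from the following segment, so the direction is regressive.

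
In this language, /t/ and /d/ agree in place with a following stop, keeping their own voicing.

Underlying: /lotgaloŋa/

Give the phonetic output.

/t/ before /g/ (velar) → [k]

[lokgaloŋa]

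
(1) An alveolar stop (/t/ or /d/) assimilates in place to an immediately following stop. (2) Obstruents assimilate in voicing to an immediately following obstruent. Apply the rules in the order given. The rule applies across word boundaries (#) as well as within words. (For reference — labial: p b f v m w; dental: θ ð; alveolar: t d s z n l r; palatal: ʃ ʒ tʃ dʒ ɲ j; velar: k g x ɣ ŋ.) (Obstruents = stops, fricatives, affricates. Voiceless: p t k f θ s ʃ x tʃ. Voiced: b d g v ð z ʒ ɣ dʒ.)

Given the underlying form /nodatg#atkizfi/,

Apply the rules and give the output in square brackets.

[nodagg#akkisfi]

Rule 1: /t/ before /g/ (velar) → [k]
Rule 1: /t/ before /k/ (velar) → [k]
After rule 1: nodakg#akkizfi
Rule 2: /k/ before /g/ (voiced) → [g]
Rule 2: /z/ before /f/ (voiceless) → [s]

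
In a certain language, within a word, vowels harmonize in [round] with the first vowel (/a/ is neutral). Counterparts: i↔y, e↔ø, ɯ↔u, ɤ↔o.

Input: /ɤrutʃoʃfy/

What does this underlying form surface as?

/u/ harmonizes with /ɤ/ ([-round]) → [ɯ]
/o/ harmonizes with /ɤ/ ([-round]) → [ɤ]
/y/ harmonizes with /ɤ/ ([-round]) → [i]

[ɤrɯtʃɤʃfi]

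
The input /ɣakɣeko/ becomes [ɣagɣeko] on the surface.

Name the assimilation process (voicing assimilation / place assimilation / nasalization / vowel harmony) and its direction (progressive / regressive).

voicing assimilation, regressive

/k/→[g].
Each target copies a feature from the following segment, so the direction is regressive.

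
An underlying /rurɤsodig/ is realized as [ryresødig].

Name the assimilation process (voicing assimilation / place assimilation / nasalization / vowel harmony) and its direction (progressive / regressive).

vowel harmony, regressive

/u/→[y] /ɤ/→[e] /o/→[ø].
Vowels agree with the last vowel, so the harmony is regressive.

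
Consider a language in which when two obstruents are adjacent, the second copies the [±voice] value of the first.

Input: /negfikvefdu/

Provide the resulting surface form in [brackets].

[negvikfeftu]

/f/ after /g/ (voiced) → [v]
/v/ after /k/ (voiceless) → [f]
/d/ after /f/ (voiceless) → [t]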